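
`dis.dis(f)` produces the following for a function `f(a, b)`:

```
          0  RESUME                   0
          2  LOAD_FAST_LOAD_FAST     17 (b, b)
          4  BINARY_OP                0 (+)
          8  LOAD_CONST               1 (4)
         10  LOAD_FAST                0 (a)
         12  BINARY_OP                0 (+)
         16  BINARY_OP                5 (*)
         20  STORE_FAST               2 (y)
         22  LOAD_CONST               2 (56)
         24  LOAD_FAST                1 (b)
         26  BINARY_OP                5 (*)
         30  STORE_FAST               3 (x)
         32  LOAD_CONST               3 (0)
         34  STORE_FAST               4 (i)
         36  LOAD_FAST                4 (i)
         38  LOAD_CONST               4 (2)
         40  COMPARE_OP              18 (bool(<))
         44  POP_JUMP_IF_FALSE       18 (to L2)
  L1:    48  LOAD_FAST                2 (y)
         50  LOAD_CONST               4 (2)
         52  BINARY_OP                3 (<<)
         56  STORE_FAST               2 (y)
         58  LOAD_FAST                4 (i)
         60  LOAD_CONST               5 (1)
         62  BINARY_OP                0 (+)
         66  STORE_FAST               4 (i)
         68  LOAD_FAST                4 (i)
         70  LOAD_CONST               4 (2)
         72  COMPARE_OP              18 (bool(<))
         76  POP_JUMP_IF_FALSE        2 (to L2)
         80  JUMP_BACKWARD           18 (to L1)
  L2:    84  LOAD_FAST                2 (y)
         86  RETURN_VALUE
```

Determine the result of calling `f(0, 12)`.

LOAD_FAST_LOAD_FAST b,b → push 12,12. Stack: [12, 12]
BINARY_OP + → 12 + 12 = 24. Stack: [24]
LOAD_CONST → push 4. Stack: [24, 4]
LOAD_FAST a → push 0. Stack: [24, 4, 0]
BINARY_OP + → 4 + 0 = 4. Stack: [24, 4]
BINARY_OP * → 24 * 4 = 96. Stack: [96]
STORE_FAST y → y=96. Stack: []
LOAD_CONST → push 56. Stack: [56]
LOAD_FAST b → push 12. Stack: [56, 12]
BINARY_OP * → 56 * 12 = 672. Stack: [672]
STORE_FAST x → x=672. Stack: []
LOAD_CONST → push 0. Stack: [0]
STORE_FAST i → i=0. Stack: []
LOAD_FAST i → push 0. Stack: [0]
LOAD_CONST → push 2. Stack: [0, 2]
COMPARE_OP bool(<) → 0 vs 2 = True. Stack: [True]
POP_JUMP_IF_FALSE → pop True; no jump. Stack: []
LOAD_FAST y → push 96. Stack: [96]
LOAD_CONST → push 2. Stack: [96, 2]
BINARY_OP << → 96 << 2 = 384. Stack: [384]
STORE_FAST y → y=384. Stack: []
LOAD_FAST i → push 0. Stack: [0]
LOAD_CONST → push 1. Stack: [0, 1]
BINARY_OP + → 0 + 1 = 1. Stack: [1]
STORE_FAST i → i=1. Stack: []
LOAD_FAST i → push 1. Stack: [1]
LOAD_CONST → push 2. Stack: [1, 2]
COMPARE_OP bool(<) → 1 vs 2 = True. Stack: [True]
POP_JUMP_IF_FALSE → pop True; no jump. Stack: []
LOAD_FAST y → push 384. Stack: [384]
LOAD_CONST → push 2. Stack: [384, 2]
BINARY_OP << → 384 << 2 = 1536. Stack: [1536]
STORE_FAST y → y=1536. Stack: []
LOAD_FAST i → push 1. Stack: [1]
LOAD_CONST → push 1. Stack: [1, 1]
BINARY_OP + → 1 + 1 = 2. Stack: [2]
STORE_FAST i → i=2. Stack: []
LOAD_FAST i → push 2. Stack: [2]
LOAD_CONST → push 2. Stack: [2, 2]
COMPARE_OP bool(<) → 2 vs 2 = False. Stack: [False]
POP_JUMP_IF_FALSE → pop False; jump. Stack: []
LOAD_FAST y → push 1536. Stack: [1536]
RETURN_VALUE → return 1536.

1536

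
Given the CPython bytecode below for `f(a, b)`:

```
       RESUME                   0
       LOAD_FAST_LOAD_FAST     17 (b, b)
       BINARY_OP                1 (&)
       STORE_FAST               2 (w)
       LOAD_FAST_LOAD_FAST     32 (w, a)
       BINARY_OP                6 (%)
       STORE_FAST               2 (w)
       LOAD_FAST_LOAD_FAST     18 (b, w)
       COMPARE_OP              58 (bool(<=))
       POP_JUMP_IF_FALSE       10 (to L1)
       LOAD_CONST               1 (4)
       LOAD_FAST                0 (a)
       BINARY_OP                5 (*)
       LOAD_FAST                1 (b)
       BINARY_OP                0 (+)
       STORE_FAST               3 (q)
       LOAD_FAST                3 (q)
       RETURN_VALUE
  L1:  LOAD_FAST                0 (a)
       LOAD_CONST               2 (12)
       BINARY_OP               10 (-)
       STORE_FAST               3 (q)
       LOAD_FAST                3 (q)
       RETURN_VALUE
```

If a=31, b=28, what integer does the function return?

152

LOAD_FAST_LOAD_FAST b,b → push 28,28. Stack: [28, 28]
BINARY_OP & → 28 & 28 = 28. Stack: [28]
STORE_FAST w → w=28. Stack: []
LOAD_FAST_LOAD_FAST w,a → push 28,31. Stack: [28, 31]
BINARY_OP % → 28 % 31 = 28. Stack: [28]
STORE_FAST w → w=28. Stack: []
LOAD_FAST_LOAD_FAST b,w → push 28,28. Stack: [28, 28]
COMPARE_OP bool(<=) → 28 vs 28 = True. Stack: [True]
POP_JUMP_IF_FALSE → pop True; no jump. Stack: []
LOAD_CONST → push 4. Stack: [4]
LOAD_FAST a → push 31. Stack: [4, 31]
BINARY_OP * → 4 * 31 = 124. Stack: [124]
LOAD_FAST b → push 28. Stack: [124, 28]
BINARY_OP + → 124 + 28 = 152. Stack: [152]
STORE_FAST q → q=152. Stack: []
LOAD_FAST q → push 152. Stack: [152]
RETURN_VALUE → return 152.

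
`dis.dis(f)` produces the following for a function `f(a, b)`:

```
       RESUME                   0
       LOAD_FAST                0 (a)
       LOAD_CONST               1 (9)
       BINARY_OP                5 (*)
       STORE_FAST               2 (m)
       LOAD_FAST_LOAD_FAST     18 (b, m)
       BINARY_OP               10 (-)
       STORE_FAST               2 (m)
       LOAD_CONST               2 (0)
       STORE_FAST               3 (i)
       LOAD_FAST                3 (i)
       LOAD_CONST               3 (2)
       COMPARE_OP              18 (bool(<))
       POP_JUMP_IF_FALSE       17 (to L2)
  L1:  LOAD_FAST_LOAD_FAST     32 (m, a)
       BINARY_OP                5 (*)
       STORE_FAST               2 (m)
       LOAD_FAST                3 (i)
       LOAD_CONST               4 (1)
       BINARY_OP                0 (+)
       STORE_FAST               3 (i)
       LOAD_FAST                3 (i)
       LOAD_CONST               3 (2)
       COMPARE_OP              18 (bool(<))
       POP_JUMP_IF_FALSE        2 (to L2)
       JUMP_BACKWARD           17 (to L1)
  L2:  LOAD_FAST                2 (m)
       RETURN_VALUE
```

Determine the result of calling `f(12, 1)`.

LOAD_FAST a → push 12. Stack: [12]
LOAD_CONST → push 9. Stack: [12, 9]
BINARY_OP * → 12 * 9 = 108. Stack: [108]
STORE_FAST m → m=108. Stack: []
LOAD_FAST_LOAD_FAST b,m → push 1,108. Stack: [1, 108]
BINARY_OP - → 1 - 108 = -107. Stack: [-107]
STORE_FAST m → m=-107. Stack: []
LOAD_CONST → push 0. Stack: [0]
STORE_FAST i → i=0. Stack: []
LOAD_FAST i → push 0. Stack: [0]
LOAD_CONST → push 2. Stack: [0, 2]
COMPARE_OP bool(<) → 0 vs 2 = True. Stack: [True]
POP_JUMP_IF_FALSE → pop True; no jump. Stack: []
LOAD_FAST_LOAD_FAST m,a → push -107,12. Stack: [-107, 12]
BINARY_OP * → -107 * 12 = -1284. Stack: [-1284]
STORE_FAST m → m=-1284. Stack: []
LOAD_FAST i → push 0. Stack: [0]
LOAD_CONST → push 1. Stack: [0, 1]
BINARY_OP + → 0 + 1 = 1. Stack: [1]
STORE_FAST i → i=1. Stack: []
LOAD_FAST i → push 1. Stack: [1]
LOAD_CONST → push 2. Stack: [1, 2]
COMPARE_OP bool(<) → 1 vs 2 = True. Stack: [True]
POP_JUMP_IF_FALSE → pop True; no jump. Stack: []
LOAD_FAST_LOAD_FAST m,a → push -1284,12. Stack: [-1284, 12]
BINARY_OP * → -1284 * 12 = -15408. Stack: [-15408]
STORE_FAST m → m=-15408. Stack: []
LOAD_FAST i → push 1. Stack: [1]
LOAD_CONST → push 1. Stack: [1, 1]
BINARY_OP + → 1 + 1 = 2. Stack: [2]
STORE_FAST i → i=2. Stack: []
LOAD_FAST i → push 2. Stack: [2]
LOAD_CONST → push 2. Stack: [2, 2]
COMPARE_OP bool(<) → 2 vs 2 = False. Stack: [False]
POP_JUMP_IF_FALSE → pop False; jump. Stack: []
LOAD_FAST m → push -15408. Stack: [-15408]
RETURN_VALUE → return -15408.

-15408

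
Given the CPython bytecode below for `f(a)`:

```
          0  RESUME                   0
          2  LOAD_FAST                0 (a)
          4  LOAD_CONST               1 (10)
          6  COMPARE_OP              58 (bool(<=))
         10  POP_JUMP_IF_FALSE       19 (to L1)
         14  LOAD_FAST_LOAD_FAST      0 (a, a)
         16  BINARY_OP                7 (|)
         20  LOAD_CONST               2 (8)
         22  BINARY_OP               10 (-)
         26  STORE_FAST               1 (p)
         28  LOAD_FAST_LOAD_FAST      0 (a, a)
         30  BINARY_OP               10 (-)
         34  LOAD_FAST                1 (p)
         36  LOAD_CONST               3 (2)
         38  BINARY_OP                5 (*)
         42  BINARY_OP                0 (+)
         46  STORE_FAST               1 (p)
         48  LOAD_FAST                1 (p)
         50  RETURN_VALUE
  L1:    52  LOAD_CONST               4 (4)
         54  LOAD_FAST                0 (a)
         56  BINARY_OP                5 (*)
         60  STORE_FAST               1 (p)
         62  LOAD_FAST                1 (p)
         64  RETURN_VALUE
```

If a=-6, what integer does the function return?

-28

LOAD_FAST a → push -6. Stack: [-6]
LOAD_CONST → push 10. Stack: [-6, 10]
COMPARE_OP bool(<=) → -6 vs 10 = True. Stack: [True]
POP_JUMP_IF_FALSE → pop True; no jump. Stack: []
LOAD_FAST_LOAD_FAST a,a → push -6,-6. Stack: [-6, -6]
BINARY_OP | → -6 | -6 = -6. Stack: [-6]
LOAD_CONST → push 8. Stack: [-6, 8]
BINARY_OP - → -6 - 8 = -14. Stack: [-14]
STORE_FAST p → p=-14. Stack: []
LOAD_FAST_LOAD_FAST a,a → push -6,-6. Stack: [-6, -6]
BINARY_OP - → -6 - -6 = 0. Stack: [0]
LOAD_FAST p → push -14. Stack: [0, -14]
LOAD_CONST → push 2. Stack: [0, -14, 2]
BINARY_OP * → -14 * 2 = -28. Stack: [0, -28]
BINARY_OP + → 0 + -28 = -28. Stack: [-28]
STORE_FAST p → p=-28. Stack: []
LOAD_FAST p → push -28. Stack: [-28]
RETURN_VALUE → return -28.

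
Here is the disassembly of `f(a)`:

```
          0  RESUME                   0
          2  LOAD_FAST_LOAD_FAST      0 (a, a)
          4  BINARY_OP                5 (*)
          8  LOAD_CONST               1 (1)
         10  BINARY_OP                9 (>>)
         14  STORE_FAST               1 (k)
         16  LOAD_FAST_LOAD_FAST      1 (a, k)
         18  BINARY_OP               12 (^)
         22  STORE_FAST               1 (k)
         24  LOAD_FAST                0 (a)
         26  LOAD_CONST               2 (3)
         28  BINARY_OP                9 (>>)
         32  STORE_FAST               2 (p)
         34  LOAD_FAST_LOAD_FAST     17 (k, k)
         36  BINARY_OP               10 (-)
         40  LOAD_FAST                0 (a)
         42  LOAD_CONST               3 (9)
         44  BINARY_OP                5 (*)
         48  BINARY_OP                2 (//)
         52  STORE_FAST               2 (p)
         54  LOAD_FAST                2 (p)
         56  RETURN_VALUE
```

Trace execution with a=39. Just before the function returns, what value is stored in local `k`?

LOAD_FAST_LOAD_FAST a,a → push 39,39. Stack: [39, 39]
BINARY_OP * → 39 * 39 = 1521. Stack: [1521]
LOAD_CONST → push 1. Stack: [1521, 1]
BINARY_OP >> → 1521 >> 1 = 760. Stack: [760]
STORE_FAST k → k=760. Stack: []
LOAD_FAST_LOAD_FAST a,k → push 39,760. Stack: [39, 760]
BINARY_OP ^ → 39 ^ 760 = 735. Stack: [735]
STORE_FAST k → k=735. Stack: []
LOAD_FAST a → push 39. Stack: [39]
LOAD_CONST → push 3. Stack: [39, 3]
BINARY_OP >> → 39 >> 3 = 4. Stack: [4]
STORE_FAST p → p=4. Stack: []
LOAD_FAST_LOAD_FAST k,k → push 735,735. Stack: [735, 735]
BINARY_OP - → 735 - 735 = 0. Stack: [0]
LOAD_FAST a → push 39. Stack: [0, 39]
LOAD_CONST → push 9. Stack: [0, 39, 9]
BINARY_OP * → 39 * 9 = 351. Stack: [0, 351]
BINARY_OP // → 0 // 351 = 0. Stack: [0]
STORE_FAST p → p=0. Stack: []
LOAD_FAST p → push 0. Stack: [0]
RETURN_VALUE → return 0.

735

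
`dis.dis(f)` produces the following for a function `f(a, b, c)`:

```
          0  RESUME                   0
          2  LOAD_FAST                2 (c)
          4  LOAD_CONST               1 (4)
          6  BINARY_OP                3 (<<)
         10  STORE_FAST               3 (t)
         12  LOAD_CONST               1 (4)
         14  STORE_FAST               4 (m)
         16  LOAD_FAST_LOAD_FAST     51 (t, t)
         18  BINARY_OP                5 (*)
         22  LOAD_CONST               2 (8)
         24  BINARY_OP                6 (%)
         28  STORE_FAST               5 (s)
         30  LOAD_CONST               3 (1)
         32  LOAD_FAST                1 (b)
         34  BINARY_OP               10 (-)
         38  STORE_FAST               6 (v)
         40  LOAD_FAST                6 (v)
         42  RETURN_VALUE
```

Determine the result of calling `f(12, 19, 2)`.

-18

LOAD_FAST c → push 2. Stack: [2]
LOAD_CONST → push 4. Stack: [2, 4]
BINARY_OP << → 2 << 4 = 32. Stack: [32]
STORE_FAST t → t=32. Stack: []
LOAD_CONST → push 4. Stack: [4]
STORE_FAST m → m=4. Stack: []
LOAD_FAST_LOAD_FAST t,t → push 32,32. Stack: [32, 32]
BINARY_OP * → 32 * 32 = 1024. Stack: [1024]
LOAD_CONST → push 8. Stack: [1024, 8]
BINARY_OP % → 1024 % 8 = 0. Stack: [0]
STORE_FAST s → s=0. Stack: []
LOAD_CONST → push 1. Stack: [1]
LOAD_FAST b → push 19. Stack: [1, 19]
BINARY_OP - → 1 - 19 = -18. Stack: [-18]
STORE_FAST v → v=-18. Stack: []
LOAD_FAST v → push -18. Stack: [-18]
RETURN_VALUE → return -18.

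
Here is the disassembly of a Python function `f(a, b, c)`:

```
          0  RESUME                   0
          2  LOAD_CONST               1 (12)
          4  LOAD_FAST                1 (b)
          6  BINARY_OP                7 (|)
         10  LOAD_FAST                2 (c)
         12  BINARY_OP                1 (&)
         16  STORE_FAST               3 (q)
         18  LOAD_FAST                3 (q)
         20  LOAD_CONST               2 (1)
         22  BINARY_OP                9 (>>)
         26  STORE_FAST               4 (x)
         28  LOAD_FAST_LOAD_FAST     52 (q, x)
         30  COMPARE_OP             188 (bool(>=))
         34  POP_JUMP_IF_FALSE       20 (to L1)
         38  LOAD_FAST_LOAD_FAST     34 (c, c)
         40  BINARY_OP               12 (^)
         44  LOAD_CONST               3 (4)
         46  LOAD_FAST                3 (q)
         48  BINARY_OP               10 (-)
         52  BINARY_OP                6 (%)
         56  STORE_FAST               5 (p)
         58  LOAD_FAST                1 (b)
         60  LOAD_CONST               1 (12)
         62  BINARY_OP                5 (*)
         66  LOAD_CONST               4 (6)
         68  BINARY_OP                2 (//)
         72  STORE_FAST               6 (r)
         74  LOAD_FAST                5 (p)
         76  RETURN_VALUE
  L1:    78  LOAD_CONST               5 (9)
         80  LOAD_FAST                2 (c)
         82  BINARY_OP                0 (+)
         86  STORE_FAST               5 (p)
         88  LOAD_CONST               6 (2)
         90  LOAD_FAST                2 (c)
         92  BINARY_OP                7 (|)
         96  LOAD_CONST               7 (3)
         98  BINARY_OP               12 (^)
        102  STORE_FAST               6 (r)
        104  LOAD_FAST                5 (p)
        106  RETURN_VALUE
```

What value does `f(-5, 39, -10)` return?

LOAD_CONST → push 12. Stack: [12]
LOAD_FAST b → push 39. Stack: [12, 39]
BINARY_OP | → 12 | 39 = 47. Stack: [47]
LOAD_FAST c → push -10. Stack: [47, -10]
BINARY_OP & → 47 & -10 = 38. Stack: [38]
STORE_FAST q → q=38. Stack: []
LOAD_FAST q → push 38. Stack: [38]
LOAD_CONST → push 1. Stack: [38, 1]
BINARY_OP >> → 38 >> 1 = 19. Stack: [19]
STORE_FAST x → x=19. Stack: []
LOAD_FAST_LOAD_FAST q,x → push 38,19. Stack: [38, 19]
COMPARE_OP bool(>=) → 38 vs 19 = True. Stack: [True]
POP_JUMP_IF_FALSE → pop True; no jump. Stack: []
LOAD_FAST_LOAD_FAST c,c → push -10,-10. Stack: [-10, -10]
BINARY_OP ^ → -10 ^ -10 = 0. Stack: [0]
LOAD_CONST → push 4. Stack: [0, 4]
LOAD_FAST q → push 38. Stack: [0, 4, 38]
BINARY_OP - → 4 - 38 = -34. Stack: [0, -34]
BINARY_OP % → 0 % -34 = 0. Stack: [0]
STORE_FAST p → p=0. Stack: []
LOAD_FAST b → push 39. Stack: [39]
LOAD_CONST → push 12. Stack: [39, 12]
BINARY_OP * → 39 * 12 = 468. Stack: [468]
LOAD_CONST → push 6. Stack: [468, 6]
BINARY_OP // → 468 // 6 = 78. Stack: [78]
STORE_FAST r → r=78. Stack: []
LOAD_FAST p → push 0. Stack: [0]
RETURN_VALUE → return 0.

0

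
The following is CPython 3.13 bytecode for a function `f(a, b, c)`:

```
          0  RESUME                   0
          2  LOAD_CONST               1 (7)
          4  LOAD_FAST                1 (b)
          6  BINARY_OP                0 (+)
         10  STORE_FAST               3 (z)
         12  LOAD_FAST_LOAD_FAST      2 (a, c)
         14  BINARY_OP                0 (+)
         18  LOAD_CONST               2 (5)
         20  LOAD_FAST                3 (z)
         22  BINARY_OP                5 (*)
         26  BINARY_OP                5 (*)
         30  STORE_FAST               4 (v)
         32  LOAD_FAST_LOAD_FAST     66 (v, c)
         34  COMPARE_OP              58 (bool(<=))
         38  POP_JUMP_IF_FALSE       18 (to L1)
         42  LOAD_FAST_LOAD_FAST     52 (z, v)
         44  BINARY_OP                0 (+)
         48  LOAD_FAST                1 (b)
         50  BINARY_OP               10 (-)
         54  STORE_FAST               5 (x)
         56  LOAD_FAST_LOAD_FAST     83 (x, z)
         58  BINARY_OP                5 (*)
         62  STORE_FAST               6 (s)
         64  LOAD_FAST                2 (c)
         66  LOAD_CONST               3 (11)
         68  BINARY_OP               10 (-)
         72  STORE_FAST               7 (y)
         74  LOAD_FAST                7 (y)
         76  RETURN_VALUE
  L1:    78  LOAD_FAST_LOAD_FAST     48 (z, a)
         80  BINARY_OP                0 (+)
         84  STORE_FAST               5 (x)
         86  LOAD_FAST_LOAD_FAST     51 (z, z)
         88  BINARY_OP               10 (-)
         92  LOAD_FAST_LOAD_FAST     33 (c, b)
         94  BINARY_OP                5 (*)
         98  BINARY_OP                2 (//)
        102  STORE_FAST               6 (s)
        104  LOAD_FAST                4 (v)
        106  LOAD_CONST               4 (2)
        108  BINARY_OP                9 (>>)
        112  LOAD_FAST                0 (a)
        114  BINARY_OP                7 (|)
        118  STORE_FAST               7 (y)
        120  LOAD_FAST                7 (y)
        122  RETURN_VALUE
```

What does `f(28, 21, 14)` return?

1470

LOAD_CONST → push 7. Stack: [7]
LOAD_FAST b → push 21. Stack: [7, 21]
BINARY_OP + → 7 + 21 = 28. Stack: [28]
STORE_FAST z → z=28. Stack: []
LOAD_FAST_LOAD_FAST a,c → push 28,14. Stack: [28, 14]
BINARY_OP + → 28 + 14 = 42. Stack: [42]
LOAD_CONST → push 5. Stack: [42, 5]
LOAD_FAST z → push 28. Stack: [42, 5, 28]
BINARY_OP * → 5 * 28 = 140. Stack: [42, 140]
BINARY_OP * → 42 * 140 = 5880. Stack: [5880]
STORE_FAST v → v=5880. Stack: []
LOAD_FAST_LOAD_FAST v,c → push 5880,14. Stack: [5880, 14]
COMPARE_OP bool(<=) → 5880 vs 14 = False. Stack: [False]
POP_JUMP_IF_FALSE → pop False; jump. Stack: []
LOAD_FAST_LOAD_FAST z,a → push 28,28. Stack: [28, 28]
BINARY_OP + → 28 + 28 = 56. Stack: [56]
STORE_FAST x → x=56. Stack: []
LOAD_FAST_LOAD_FAST z,z → push 28,28. Stack: [28, 28]
BINARY_OP - → 28 - 28 = 0. Stack: [0]
LOAD_FAST_LOAD_FAST c,b → push 14,21. Stack: [0, 14, 21]
BINARY_OP * → 14 * 21 = 294. Stack: [0, 294]
BINARY_OP // → 0 // 294 = 0. Stack: [0]
STORE_FAST s → s=0. Stack: []
LOAD_FAST v → push 5880. Stack: [5880]
LOAD_CONST → push 2. Stack: [5880, 2]
BINARY_OP >> → 5880 >> 2 = 1470. Stack: [1470]
LOAD_FAST a → push 28. Stack: [1470, 28]
BINARY_OP | → 1470 | 28 = 1470. Stack: [1470]
STORE_FAST y → y=1470. Stack: []
LOAD_FAST y → push 1470. Stack: [1470]
RETURN_VALUE → return 1470.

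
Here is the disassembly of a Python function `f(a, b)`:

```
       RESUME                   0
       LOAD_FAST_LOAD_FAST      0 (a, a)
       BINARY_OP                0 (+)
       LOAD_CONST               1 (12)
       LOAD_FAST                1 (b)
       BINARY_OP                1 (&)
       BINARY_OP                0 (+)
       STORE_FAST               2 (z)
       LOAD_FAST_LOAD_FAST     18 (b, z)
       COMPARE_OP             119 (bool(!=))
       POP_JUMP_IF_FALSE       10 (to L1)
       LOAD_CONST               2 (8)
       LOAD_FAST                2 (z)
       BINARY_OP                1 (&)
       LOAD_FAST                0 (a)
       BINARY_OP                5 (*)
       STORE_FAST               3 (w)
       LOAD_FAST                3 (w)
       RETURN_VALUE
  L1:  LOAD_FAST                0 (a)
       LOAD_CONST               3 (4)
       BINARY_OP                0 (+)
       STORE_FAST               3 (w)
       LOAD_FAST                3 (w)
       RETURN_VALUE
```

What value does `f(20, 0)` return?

LOAD_FAST_LOAD_FAST a,a → push 20,20. Stack: [20, 20]
BINARY_OP + → 20 + 20 = 40. Stack: [40]
LOAD_CONST → push 12. Stack: [40, 12]
LOAD_FAST b → push 0. Stack: [40, 12, 0]
BINARY_OP & → 12 & 0 = 0. Stack: [40, 0]
BINARY_OP + → 40 + 0 = 40. Stack: [40]
STORE_FAST z → z=40. Stack: []
LOAD_FAST_LOAD_FAST b,z → push 0,40. Stack: [0, 40]
COMPARE_OP bool(!=) → 0 vs 40 = True. Stack: [True]
POP_JUMP_IF_FALSE → pop True; no jump. Stack: []
LOAD_CONST → push 8. Stack: [8]
LOAD_FAST z → push 40. Stack: [8, 40]
BINARY_OP & → 8 & 40 = 8. Stack: [8]
LOAD_FAST a → push 20. Stack: [8, 20]
BINARY_OP * → 8 * 20 = 160. Stack: [160]
STORE_FAST w → w=160. Stack: []
LOAD_FAST w → push 160. Stack: [160]
RETURN_VALUE → return 160.

160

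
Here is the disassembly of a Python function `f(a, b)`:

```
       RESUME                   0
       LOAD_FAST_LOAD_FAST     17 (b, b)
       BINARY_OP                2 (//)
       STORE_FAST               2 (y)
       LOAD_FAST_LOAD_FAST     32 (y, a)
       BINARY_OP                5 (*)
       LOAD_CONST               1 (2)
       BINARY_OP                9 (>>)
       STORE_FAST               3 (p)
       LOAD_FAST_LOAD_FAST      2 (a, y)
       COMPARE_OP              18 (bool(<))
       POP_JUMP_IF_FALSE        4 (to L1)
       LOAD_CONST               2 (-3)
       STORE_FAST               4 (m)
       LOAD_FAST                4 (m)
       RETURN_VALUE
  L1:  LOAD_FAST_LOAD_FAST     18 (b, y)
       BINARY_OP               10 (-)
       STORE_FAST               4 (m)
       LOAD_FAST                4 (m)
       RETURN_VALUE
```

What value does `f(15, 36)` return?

35

LOAD_FAST_LOAD_FAST b,b → push 36,36. Stack: [36, 36]
BINARY_OP // → 36 // 36 = 1. Stack: [1]
STORE_FAST y → y=1. Stack: []
LOAD_FAST_LOAD_FAST y,a → push 1,15. Stack: [1, 15]
BINARY_OP * → 1 * 15 = 15. Stack: [15]
LOAD_CONST → push 2. Stack: [15, 2]
BINARY_OP >> → 15 >> 2 = 3. Stack: [3]
STORE_FAST p → p=3. Stack: []
LOAD_FAST_LOAD_FAST a,y → push 15,1. Stack: [15, 1]
COMPARE_OP bool(<) → 15 vs 1 = False. Stack: [False]
POP_JUMP_IF_FALSE → pop False; jump. Stack: []
LOAD_FAST_LOAD_FAST b,y → push 36,1. Stack: [36, 1]
BINARY_OP - → 36 - 1 = 35. Stack: [35]
STORE_FAST m → m=35. Stack: []
LOAD_FAST m → push 35. Stack: [35]
RETURN_VALUE → return 35.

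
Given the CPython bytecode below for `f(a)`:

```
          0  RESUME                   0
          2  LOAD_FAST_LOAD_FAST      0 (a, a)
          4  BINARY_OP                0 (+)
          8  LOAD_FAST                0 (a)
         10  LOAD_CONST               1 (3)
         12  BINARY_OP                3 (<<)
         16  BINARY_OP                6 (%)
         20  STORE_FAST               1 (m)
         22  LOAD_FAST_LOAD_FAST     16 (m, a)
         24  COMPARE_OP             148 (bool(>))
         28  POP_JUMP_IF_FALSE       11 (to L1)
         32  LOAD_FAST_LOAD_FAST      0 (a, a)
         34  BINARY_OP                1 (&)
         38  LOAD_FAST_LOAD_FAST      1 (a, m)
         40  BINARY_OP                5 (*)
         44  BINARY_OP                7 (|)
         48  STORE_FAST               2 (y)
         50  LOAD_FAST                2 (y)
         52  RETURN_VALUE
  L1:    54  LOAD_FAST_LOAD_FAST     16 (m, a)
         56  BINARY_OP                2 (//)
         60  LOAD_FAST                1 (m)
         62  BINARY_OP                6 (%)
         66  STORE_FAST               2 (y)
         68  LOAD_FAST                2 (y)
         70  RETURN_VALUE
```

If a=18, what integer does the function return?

666

LOAD_FAST_LOAD_FAST a,a → push 18,18. Stack: [18, 18]
BINARY_OP + → 18 + 18 = 36. Stack: [36]
LOAD_FAST a → push 18. Stack: [36, 18]
LOAD_CONST → push 3. Stack: [36, 18, 3]
BINARY_OP << → 18 << 3 = 144. Stack: [36, 144]
BINARY_OP % → 36 % 144 = 36. Stack: [36]
STORE_FAST m → m=36. Stack: []
LOAD_FAST_LOAD_FAST m,a → push 36,18. Stack: [36, 18]
COMPARE_OP bool(>) → 36 vs 18 = True. Stack: [True]
POP_JUMP_IF_FALSE → pop True; no jump. Stack: []
LOAD_FAST_LOAD_FAST a,a → push 18,18. Stack: [18, 18]
BINARY_OP & → 18 & 18 = 18. Stack: [18]
LOAD_FAST_LOAD_FAST a,m → push 18,36. Stack: [18, 18, 36]
BINARY_OP * → 18 * 36 = 648. Stack: [18, 648]
BINARY_OP | → 18 | 648 = 666. Stack: [666]
STORE_FAST y → y=666. Stack: []
LOAD_FAST y → push 666. Stack: [666]
RETURN_VALUE → return 666.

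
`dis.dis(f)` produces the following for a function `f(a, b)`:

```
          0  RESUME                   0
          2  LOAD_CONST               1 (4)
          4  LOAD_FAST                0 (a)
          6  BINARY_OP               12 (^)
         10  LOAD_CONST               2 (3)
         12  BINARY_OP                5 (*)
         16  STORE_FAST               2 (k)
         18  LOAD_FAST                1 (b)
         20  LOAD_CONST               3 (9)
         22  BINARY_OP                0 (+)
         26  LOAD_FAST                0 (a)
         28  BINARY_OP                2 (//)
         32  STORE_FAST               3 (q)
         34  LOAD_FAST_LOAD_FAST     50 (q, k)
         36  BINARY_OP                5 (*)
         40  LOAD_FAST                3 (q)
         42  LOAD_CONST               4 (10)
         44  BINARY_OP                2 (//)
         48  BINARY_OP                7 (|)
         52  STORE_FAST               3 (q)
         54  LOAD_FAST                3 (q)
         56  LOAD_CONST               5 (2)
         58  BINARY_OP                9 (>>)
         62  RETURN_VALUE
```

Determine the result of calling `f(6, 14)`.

LOAD_CONST → push 4. Stack: [4]
LOAD_FAST a → push 6. Stack: [4, 6]
BINARY_OP ^ → 4 ^ 6 = 2. Stack: [2]
LOAD_CONST → push 3. Stack: [2, 3]
BINARY_OP * → 2 * 3 = 6. Stack: [6]
STORE_FAST k → k=6. Stack: []
LOAD_FAST b → push 14. Stack: [14]
LOAD_CONST → push 9. Stack: [14, 9]
BINARY_OP + → 14 + 9 = 23. Stack: [23]
LOAD_FAST a → push 6. Stack: [23, 6]
BINARY_OP // → 23 // 6 = 3. Stack: [3]
STORE_FAST q → q=3. Stack: []
LOAD_FAST_LOAD_FAST q,k → push 3,6. Stack: [3, 6]
BINARY_OP * → 3 * 6 = 18. Stack: [18]
LOAD_FAST q → push 3. Stack: [18, 3]
LOAD_CONST → push 10. Stack: [18, 3, 10]
BINARY_OP // → 3 // 10 = 0. Stack: [18, 0]
BINARY_OP | → 18 | 0 = 18. Stack: [18]
STORE_FAST q → q=18. Stack: []
LOAD_FAST q → push 18. Stack: [18]
LOAD_CONST → push 2. Stack: [18, 2]
BINARY_OP >> → 18 >> 2 = 4. Stack: [4]
RETURN_VALUE → return 4.

4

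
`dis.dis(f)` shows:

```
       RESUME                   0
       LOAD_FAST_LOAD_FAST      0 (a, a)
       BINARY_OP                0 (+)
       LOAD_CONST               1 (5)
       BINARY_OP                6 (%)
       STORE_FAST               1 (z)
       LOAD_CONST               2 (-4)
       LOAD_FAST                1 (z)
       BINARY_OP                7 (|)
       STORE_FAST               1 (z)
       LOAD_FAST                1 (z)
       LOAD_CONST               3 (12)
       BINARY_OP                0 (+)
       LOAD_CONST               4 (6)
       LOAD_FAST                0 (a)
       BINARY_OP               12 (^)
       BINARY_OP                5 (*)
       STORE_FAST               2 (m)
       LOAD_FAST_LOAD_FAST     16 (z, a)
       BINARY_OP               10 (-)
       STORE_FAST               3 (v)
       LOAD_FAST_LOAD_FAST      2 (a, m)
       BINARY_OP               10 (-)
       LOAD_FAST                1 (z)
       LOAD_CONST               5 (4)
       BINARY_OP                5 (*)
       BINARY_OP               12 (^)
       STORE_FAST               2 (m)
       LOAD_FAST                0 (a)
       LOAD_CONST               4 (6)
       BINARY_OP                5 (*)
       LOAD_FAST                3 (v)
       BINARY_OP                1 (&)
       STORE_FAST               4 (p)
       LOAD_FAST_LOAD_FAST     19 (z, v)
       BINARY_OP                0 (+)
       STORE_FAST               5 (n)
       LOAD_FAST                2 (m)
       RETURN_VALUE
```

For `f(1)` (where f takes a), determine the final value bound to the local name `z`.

LOAD_FAST_LOAD_FAST a,a → push 1,1. Stack: [1, 1]
BINARY_OP + → 1 + 1 = 2. Stack: [2]
LOAD_CONST → push 5. Stack: [2, 5]
BINARY_OP % → 2 % 5 = 2. Stack: [2]
STORE_FAST z → z=2. Stack: []
LOAD_CONST → push -4. Stack: [-4]
LOAD_FAST z → push 2. Stack: [-4, 2]
BINARY_OP | → -4 | 2 = -2. Stack: [-2]
STORE_FAST z → z=-2. Stack: []
LOAD_FAST z → push -2. Stack: [-2]
LOAD_CONST → push 12. Stack: [-2, 12]
BINARY_OP + → -2 + 12 = 10. Stack: [10]
LOAD_CONST → push 6. Stack: [10, 6]
LOAD_FAST a → push 1. Stack: [10, 6, 1]
BINARY_OP ^ → 6 ^ 1 = 7. Stack: [10, 7]
BINARY_OP * → 10 * 7 = 70. Stack: [70]
STORE_FAST m → m=70. Stack: []
LOAD_FAST_LOAD_FAST z,a → push -2,1. Stack: [-2, 1]
BINARY_OP - → -2 - 1 = -3. Stack: [-3]
STORE_FAST v → v=-3. Stack: []
LOAD_FAST_LOAD_FAST a,m → push 1,70. Stack: [1, 70]
BINARY_OP - → 1 - 70 = -69. Stack: [-69]
LOAD_FAST z → push -2. Stack: [-69, -2]
LOAD_CONST → push 4. Stack: [-69, -2, 4]
BINARY_OP * → -2 * 4 = -8. Stack: [-69, -8]
BINARY_OP ^ → -69 ^ -8 = 67. Stack: [67]
STORE_FAST m → m=67. Stack: []
LOAD_FAST a → push 1. Stack: [1]
LOAD_CONST → push 6. Stack: [1, 6]
BINARY_OP * → 1 * 6 = 6. Stack: [6]
LOAD_FAST v → push -3. Stack: [6, -3]
BINARY_OP & → 6 & -3 = 4. Stack: [4]
STORE_FAST p → p=4. Stack: []
LOAD_FAST_LOAD_FAST z,v → push -2,-3. Stack: [-2, -3]
BINARY_OP + → -2 + -3 = -5. Stack: [-5]
STORE_FAST n → n=-5. Stack: []
LOAD_FAST m → push 67. Stack: [67]
RETURN_VALUE → return 67.

-2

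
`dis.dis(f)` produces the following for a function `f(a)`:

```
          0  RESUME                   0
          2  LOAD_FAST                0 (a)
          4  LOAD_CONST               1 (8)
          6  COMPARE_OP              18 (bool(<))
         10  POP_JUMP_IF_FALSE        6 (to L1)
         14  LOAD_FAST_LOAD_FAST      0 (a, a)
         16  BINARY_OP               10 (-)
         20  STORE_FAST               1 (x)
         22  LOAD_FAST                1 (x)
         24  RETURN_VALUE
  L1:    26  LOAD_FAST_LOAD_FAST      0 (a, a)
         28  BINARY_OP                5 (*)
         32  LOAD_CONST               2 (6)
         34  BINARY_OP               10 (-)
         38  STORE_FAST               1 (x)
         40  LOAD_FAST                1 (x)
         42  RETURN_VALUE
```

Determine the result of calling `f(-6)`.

0

LOAD_FAST a → push -6. Stack: [-6]
LOAD_CONST → push 8. Stack: [-6, 8]
COMPARE_OP bool(<) → -6 vs 8 = True. Stack: [True]
POP_JUMP_IF_FALSE → pop True; no jump. Stack: []
LOAD_FAST_LOAD_FAST a,a → push -6,-6. Stack: [-6, -6]
BINARY_OP - → -6 - -6 = 0. Stack: [0]
STORE_FAST x → x=0. Stack: []
LOAD_FAST x → push 0. Stack: [0]
RETURN_VALUE → return 0.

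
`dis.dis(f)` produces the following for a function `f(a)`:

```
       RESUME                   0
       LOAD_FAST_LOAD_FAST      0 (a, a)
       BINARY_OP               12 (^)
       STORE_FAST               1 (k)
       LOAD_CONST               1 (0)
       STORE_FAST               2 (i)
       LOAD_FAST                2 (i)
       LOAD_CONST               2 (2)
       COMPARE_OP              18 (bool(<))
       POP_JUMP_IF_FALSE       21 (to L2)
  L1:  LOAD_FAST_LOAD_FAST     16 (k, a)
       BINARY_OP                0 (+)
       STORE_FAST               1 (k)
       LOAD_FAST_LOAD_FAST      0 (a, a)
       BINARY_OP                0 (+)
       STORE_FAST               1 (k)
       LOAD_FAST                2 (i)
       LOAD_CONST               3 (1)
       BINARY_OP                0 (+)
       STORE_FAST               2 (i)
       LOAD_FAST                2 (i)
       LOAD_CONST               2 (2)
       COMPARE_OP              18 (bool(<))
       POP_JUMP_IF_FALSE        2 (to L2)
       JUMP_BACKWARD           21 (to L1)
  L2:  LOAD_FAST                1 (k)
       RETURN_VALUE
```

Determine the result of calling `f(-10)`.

-20

LOAD_FAST_LOAD_FAST a,a → push -10,-10. Stack: [-10, -10]
BINARY_OP ^ → -10 ^ -10 = 0. Stack: [0]
STORE_FAST k → k=0. Stack: []
LOAD_CONST → push 0. Stack: [0]
STORE_FAST i → i=0. Stack: []
LOAD_FAST i → push 0. Stack: [0]
LOAD_CONST → push 2. Stack: [0, 2]
COMPARE_OP bool(<) → 0 vs 2 = True. Stack: [True]
POP_JUMP_IF_FALSE → pop True; no jump. Stack: []
LOAD_FAST_LOAD_FAST k,a → push 0,-10. Stack: [0, -10]
BINARY_OP + → 0 + -10 = -10. Stack: [-10]
STORE_FAST k → k=-10. Stack: []
LOAD_FAST_LOAD_FAST a,a → push -10,-10. Stack: [-10, -10]
BINARY_OP + → -10 + -10 = -20. Stack: [-20]
STORE_FAST k → k=-20. Stack: []
LOAD_FAST i → push 0. Stack: [0]
LOAD_CONST → push 1. Stack: [0, 1]
BINARY_OP + → 0 + 1 = 1. Stack: [1]
STORE_FAST i → i=1. Stack: []
LOAD_FAST i → push 1. Stack: [1]
LOAD_CONST → push 2. Stack: [1, 2]
COMPARE_OP bool(<) → 1 vs 2 = True. Stack: [True]
POP_JUMP_IF_FALSE → pop True; no jump. Stack: []
LOAD_FAST_LOAD_FAST k,a → push -20,-10. Stack: [-20, -10]
BINARY_OP + → -20 + -10 = -30. Stack: [-30]
STORE_FAST k → k=-30. Stack: []
LOAD_FAST_LOAD_FAST a,a → push -10,-10. Stack: [-10, -10]
BINARY_OP + → -10 + -10 = -20. Stack: [-20]
STORE_FAST k → k=-20. Stack: []
LOAD_FAST i → push 1. Stack: [1]
LOAD_CONST → push 1. Stack: [1, 1]
BINARY_OP + → 1 + 1 = 2. Stack: [2]
STORE_FAST i → i=2. Stack: []
LOAD_FAST i → push 2. Stack: [2]
LOAD_CONST → push 2. Stack: [2, 2]
COMPARE_OP bool(<) → 2 vs 2 = False. Stack: [False]
POP_JUMP_IF_FALSE → pop False; jump. Stack: []
LOAD_FAST k → push -20. Stack: [-20]
RETURN_VALUE → return -20.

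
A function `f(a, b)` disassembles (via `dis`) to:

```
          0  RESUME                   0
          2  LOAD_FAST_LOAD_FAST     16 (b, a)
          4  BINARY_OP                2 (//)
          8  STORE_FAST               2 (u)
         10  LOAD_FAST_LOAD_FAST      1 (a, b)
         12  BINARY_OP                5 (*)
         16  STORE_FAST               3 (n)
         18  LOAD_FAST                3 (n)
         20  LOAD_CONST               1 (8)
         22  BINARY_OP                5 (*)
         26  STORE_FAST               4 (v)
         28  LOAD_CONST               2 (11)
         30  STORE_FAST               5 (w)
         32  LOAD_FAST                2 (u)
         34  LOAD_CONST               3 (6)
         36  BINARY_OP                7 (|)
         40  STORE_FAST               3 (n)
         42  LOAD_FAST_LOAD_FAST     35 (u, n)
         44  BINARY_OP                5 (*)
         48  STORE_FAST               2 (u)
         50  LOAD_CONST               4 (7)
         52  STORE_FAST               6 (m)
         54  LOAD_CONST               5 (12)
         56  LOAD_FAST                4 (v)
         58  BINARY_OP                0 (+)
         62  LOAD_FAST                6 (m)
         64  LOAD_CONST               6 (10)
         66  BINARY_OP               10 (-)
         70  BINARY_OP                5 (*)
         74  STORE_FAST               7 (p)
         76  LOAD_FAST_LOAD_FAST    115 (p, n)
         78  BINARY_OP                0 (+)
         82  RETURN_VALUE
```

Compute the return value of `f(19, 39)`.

LOAD_FAST_LOAD_FAST b,a → push 39,19. Stack: [39, 19]
BINARY_OP // → 39 // 19 = 2. Stack: [2]
STORE_FAST u → u=2. Stack: []
LOAD_FAST_LOAD_FAST a,b → push 19,39. Stack: [19, 39]
BINARY_OP * → 19 * 39 = 741. Stack: [741]
STORE_FAST n → n=741. Stack: []
LOAD_FAST n → push 741. Stack: [741]
LOAD_CONST → push 8. Stack: [741, 8]
BINARY_OP * → 741 * 8 = 5928. Stack: [5928]
STORE_FAST v → v=5928. Stack: []
LOAD_CONST → push 11. Stack: [11]
STORE_FAST w → w=11. Stack: []
LOAD_FAST u → push 2. Stack: [2]
LOAD_CONST → push 6. Stack: [2, 6]
BINARY_OP | → 2 | 6 = 6. Stack: [6]
STORE_FAST n → n=6. Stack: []
LOAD_FAST_LOAD_FAST u,n → push 2,6. Stack: [2, 6]
BINARY_OP * → 2 * 6 = 12. Stack: [12]
STORE_FAST u → u=12. Stack: []
LOAD_CONST → push 7. Stack: [7]
STORE_FAST m → m=7. Stack: []
LOAD_CONST → push 12. Stack: [12]
LOAD_FAST v → push 5928. Stack: [12, 5928]
BINARY_OP + → 12 + 5928 = 5940. Stack: [5940]
LOAD_FAST m → push 7. Stack: [5940, 7]
LOAD_CONST → push 10. Stack: [5940, 7, 10]
BINARY_OP - → 7 - 10 = -3. Stack: [5940, -3]
BINARY_OP * → 5940 * -3 = -17820. Stack: [-17820]
STORE_FAST p → p=-17820. Stack: []
LOAD_FAST_LOAD_FAST p,n → push -17820,6. Stack: [-17820, 6]
BINARY_OP + → -17820 + 6 = -17814. Stack: [-17814]
RETURN_VALUE → return -17814.

-17814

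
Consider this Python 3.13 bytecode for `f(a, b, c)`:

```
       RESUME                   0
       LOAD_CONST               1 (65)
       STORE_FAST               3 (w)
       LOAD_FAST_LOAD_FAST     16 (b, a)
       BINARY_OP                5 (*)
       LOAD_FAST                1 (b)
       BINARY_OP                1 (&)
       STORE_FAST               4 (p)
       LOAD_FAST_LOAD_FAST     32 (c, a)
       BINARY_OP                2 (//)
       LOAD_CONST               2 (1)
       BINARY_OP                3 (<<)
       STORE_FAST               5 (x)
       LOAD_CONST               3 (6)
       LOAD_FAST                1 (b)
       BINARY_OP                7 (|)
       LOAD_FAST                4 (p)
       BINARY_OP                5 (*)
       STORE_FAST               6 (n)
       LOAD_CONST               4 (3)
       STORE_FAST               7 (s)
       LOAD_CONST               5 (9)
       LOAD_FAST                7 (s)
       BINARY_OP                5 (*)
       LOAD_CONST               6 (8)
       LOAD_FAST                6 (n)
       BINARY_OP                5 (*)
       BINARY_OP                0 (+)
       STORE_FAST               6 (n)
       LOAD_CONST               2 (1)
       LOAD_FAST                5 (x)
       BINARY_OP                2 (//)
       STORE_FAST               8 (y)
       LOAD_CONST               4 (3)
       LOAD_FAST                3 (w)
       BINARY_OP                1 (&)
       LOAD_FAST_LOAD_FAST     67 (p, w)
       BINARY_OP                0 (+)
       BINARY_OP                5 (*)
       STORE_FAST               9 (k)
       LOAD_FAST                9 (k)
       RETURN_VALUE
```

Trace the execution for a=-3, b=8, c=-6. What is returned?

73

LOAD_CONST → push 65. Stack: [65]
STORE_FAST w → w=65. Stack: []
LOAD_FAST_LOAD_FAST b,a → push 8,-3. Stack: [8, -3]
BINARY_OP * → 8 * -3 = -24. Stack: [-24]
LOAD_FAST b → push 8. Stack: [-24, 8]
BINARY_OP & → -24 & 8 = 8. Stack: [8]
STORE_FAST p → p=8. Stack: []
LOAD_FAST_LOAD_FAST c,a → push -6,-3. Stack: [-6, -3]
BINARY_OP // → -6 // -3 = 2. Stack: [2]
LOAD_CONST → push 1. Stack: [2, 1]
BINARY_OP << → 2 << 1 = 4. Stack: [4]
STORE_FAST x → x=4. Stack: []
LOAD_CONST → push 6. Stack: [6]
LOAD_FAST b → push 8. Stack: [6, 8]
BINARY_OP | → 6 | 8 = 14. Stack: [14]
LOAD_FAST p → push 8. Stack: [14, 8]
BINARY_OP * → 14 * 8 = 112. Stack: [112]
STORE_FAST n → n=112. Stack: []
LOAD_CONST → push 3. Stack: [3]
STORE_FAST s → s=3. Stack: []
LOAD_CONST → push 9. Stack: [9]
LOAD_FAST s → push 3. Stack: [9, 3]
BINARY_OP * → 9 * 3 = 27. Stack: [27]
LOAD_CONST → push 8. Stack: [27, 8]
LOAD_FAST n → push 112. Stack: [27, 8, 112]
BINARY_OP * → 8 * 112 = 896. Stack: [27, 896]
BINARY_OP + → 27 + 896 = 923. Stack: [923]
STORE_FAST n → n=923. Stack: []
LOAD_CONST → push 1. Stack: [1]
LOAD_FAST x → push 4. Stack: [1, 4]
BINARY_OP // → 1 // 4 = 0. Stack: [0]
STORE_FAST y → y=0. Stack: []
LOAD_CONST → push 3. Stack: [3]
LOAD_FAST w → push 65. Stack: [3, 65]
BINARY_OP & → 3 & 65 = 1. Stack: [1]
LOAD_FAST_LOAD_FAST p,w → push 8,65. Stack: [1, 8, 65]
BINARY_OP + → 8 + 65 = 73. Stack: [1, 73]
BINARY_OP * → 1 * 73 = 73. Stack: [73]
STORE_FAST k → k=73. Stack: []
LOAD_FAST k → push 73. Stack: [73]
RETURN_VALUE → return 73.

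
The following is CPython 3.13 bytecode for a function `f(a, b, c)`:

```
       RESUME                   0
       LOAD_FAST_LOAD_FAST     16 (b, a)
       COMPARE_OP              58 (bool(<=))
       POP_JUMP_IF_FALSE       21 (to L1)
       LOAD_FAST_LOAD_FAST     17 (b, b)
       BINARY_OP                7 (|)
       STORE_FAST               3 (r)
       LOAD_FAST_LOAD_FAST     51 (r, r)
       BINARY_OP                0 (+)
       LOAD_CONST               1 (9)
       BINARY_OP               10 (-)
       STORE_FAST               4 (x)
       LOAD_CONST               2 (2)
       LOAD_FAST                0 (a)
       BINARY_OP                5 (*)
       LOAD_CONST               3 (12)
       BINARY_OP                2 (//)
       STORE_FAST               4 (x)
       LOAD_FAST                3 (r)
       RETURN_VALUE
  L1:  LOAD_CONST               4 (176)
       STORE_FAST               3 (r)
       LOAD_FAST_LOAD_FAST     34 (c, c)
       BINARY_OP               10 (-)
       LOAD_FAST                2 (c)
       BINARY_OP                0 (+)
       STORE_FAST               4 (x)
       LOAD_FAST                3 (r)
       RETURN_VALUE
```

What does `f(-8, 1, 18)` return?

176

LOAD_FAST_LOAD_FAST b,a → push 1,-8. Stack: [1, -8]
COMPARE_OP bool(<=) → 1 vs -8 = False. Stack: [False]
POP_JUMP_IF_FALSE → pop False; jump. Stack: []
LOAD_CONST → push 176. Stack: [176]
STORE_FAST r → r=176. Stack: []
LOAD_FAST_LOAD_FAST c,c → push 18,18. Stack: [18, 18]
BINARY_OP - → 18 - 18 = 0. Stack: [0]
LOAD_FAST c → push 18. Stack: [0, 18]
BINARY_OP + → 0 + 18 = 18. Stack: [18]
STORE_FAST x → x=18. Stack: []
LOAD_FAST r → push 176. Stack: [176]
RETURN_VALUE → return 176.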